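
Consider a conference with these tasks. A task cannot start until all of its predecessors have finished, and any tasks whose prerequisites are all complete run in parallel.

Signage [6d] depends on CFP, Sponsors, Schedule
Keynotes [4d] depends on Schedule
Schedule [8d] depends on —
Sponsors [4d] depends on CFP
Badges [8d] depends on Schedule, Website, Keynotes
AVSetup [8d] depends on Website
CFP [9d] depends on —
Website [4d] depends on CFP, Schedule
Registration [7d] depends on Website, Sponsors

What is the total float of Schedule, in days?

Critical path: CFP→Website→AVSetup = 9+4+8 = 21, so the finish is 21 days.
Schedule finishes as early as 8 and must finish by 9.
So Schedule can slip 9 − 8 = 1 day.

1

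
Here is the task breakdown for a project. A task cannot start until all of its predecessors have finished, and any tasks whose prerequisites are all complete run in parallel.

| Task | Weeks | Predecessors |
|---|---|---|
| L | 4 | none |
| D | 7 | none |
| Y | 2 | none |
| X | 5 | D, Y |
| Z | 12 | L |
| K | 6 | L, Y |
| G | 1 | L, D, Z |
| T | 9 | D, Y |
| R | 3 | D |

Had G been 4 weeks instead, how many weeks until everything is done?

Baseline: L→Z→G = 4+12+1 = 17 → 17 weeks.
G lies on that path, so at 4 weeks the path becomes 20 weeks.
The critical path is still L→Z→G; finish is now 20 weeks.

20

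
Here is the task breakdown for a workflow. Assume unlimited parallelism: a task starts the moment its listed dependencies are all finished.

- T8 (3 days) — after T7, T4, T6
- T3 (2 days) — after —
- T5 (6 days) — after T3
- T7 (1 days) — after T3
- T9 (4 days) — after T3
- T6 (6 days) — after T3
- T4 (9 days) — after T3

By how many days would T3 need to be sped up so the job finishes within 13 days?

1

Current finish: 14 days; target: 13.
T3 is on every critical path, so each day cut from T3 cuts the finish by one (this holds down to a finish of 13).
Need 14 − 13 = 1 day off T3 → T3 becomes 1 day, finish becomes 13.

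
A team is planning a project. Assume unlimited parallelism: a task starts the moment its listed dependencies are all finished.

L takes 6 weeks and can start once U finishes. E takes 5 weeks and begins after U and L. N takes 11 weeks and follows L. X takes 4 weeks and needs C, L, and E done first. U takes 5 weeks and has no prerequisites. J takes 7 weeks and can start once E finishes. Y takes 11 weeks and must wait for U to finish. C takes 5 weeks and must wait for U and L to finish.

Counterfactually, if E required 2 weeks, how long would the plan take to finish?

22

Actual critical path: U→L→E→J = 5+6+5+7 = 23 ⇒ 23 weeks.
Since E is critical, the -3 change carries straight to that chain (now 20 weeks).
The binding chain switches to U→L→N = 5+6+11 = 22; finish 22 weeks.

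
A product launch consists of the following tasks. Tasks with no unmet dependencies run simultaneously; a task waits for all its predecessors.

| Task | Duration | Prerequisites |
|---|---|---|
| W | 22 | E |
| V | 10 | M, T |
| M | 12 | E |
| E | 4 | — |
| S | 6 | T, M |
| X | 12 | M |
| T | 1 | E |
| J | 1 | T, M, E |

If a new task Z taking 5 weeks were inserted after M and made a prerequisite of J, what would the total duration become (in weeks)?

Originally the project takes 28 weeks.
With Z inserted, J now waits for max(T, M, E, Z).
New critical path: E→M→X = 4+12+12 = 28 ⇒ 28 weeks.

28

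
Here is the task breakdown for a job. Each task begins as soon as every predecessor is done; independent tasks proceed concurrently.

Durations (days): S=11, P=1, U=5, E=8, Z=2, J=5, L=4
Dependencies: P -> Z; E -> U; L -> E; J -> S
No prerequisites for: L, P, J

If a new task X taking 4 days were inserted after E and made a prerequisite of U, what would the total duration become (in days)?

Originally the job takes 17 days.
With X inserted, U now waits for max(E, X).
New critical path: L→E→X→U = 4+8+4+5 = 21 ⇒ 21 days.

21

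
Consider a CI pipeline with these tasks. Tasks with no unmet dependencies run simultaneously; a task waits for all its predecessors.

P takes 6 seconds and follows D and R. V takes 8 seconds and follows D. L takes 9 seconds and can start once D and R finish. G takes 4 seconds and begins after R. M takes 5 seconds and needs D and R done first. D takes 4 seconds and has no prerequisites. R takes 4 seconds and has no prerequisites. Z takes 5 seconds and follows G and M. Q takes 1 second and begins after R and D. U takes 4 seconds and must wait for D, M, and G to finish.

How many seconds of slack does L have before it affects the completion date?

R→M→Z = 4+5+5 = 14 sets the makespan at 14 seconds.
Longest path through L: 13 seconds (earliest finish 13, latest finish 14).
So L can slip 14 − 13 = 1 second.

1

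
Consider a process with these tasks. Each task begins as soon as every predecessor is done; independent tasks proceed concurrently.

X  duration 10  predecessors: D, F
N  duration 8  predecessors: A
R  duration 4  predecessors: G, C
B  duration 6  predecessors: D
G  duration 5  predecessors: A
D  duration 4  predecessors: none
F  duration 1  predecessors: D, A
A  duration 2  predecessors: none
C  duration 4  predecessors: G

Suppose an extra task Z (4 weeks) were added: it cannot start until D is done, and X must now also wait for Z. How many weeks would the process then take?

18

Originally the process takes 15 weeks.
With Z inserted, X now waits for max(D, F, Z).
New critical path: D→Z→X = 4+4+10 = 18 ⇒ 18 weeks.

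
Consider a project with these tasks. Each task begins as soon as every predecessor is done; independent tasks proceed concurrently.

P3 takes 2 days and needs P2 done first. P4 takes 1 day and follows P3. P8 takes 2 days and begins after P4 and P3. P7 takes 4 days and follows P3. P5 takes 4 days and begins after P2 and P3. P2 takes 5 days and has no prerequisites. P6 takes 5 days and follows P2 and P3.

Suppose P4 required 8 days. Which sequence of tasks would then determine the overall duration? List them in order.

Baseline: P2→P3→P6 = 5+2+5 = 12 → 12 days.
P4 is off the critical path — its longest chain is 10 days, giving 2 of slack.
The binding chain switches to P2→P3→P4→P8 = 5+2+8+2 = 17; finish 17 days.

P2, P3, P4, P8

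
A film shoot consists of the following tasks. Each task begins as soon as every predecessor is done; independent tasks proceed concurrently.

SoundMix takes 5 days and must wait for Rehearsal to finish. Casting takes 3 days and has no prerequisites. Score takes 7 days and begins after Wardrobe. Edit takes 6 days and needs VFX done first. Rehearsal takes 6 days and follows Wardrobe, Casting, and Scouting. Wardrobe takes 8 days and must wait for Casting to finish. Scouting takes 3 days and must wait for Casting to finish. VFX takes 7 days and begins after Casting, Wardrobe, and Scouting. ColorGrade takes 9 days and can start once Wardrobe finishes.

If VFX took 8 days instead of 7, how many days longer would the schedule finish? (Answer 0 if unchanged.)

Baseline: Casting→Wardrobe→VFX→Edit = 3+8+7+6 = 24 → 24 days.
Since VFX is critical, the +1 change carries straight to that chain (now 25 days).
No other chain overtakes it, so the finish is 25 days.
Change in finish: 25 − 24 = +1 days.

1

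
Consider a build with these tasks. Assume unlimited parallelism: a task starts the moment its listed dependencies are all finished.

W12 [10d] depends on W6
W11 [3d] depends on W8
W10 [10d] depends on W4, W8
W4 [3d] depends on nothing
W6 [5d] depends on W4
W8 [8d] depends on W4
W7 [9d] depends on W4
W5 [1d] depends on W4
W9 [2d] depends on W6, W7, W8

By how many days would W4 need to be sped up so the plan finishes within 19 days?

Current finish: 21 days; target: 19.
W4 is on every critical path, so each day cut from W4 cuts the finish by one (this holds down to a finish of 19).
Need 21 − 19 = 2 days off W4 → W4 becomes 1 day, finish becomes 19.

2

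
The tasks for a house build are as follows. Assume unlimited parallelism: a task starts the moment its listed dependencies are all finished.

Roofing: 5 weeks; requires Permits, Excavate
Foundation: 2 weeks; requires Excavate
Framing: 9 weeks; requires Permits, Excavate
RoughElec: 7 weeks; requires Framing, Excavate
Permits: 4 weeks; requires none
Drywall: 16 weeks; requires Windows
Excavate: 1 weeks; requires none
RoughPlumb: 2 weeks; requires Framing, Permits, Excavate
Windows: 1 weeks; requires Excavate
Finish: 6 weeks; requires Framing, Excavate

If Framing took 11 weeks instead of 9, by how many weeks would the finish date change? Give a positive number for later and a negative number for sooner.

As given, the longest chain is Permits→Framing→RoughElec = 4+9+7 = 20, so the finish is 20 weeks.
Framing lies on that path, so at 11 weeks the path becomes 22 weeks.
No other chain overtakes it, so the finish is 22 weeks.
Change in finish: 22 − 20 = +2 weeks.

2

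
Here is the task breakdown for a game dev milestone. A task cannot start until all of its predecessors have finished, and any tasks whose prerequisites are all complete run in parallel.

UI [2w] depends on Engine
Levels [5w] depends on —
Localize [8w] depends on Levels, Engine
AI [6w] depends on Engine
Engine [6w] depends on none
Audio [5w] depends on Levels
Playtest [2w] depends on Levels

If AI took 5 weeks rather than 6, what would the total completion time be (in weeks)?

Actual critical path: Engine→Localize = 6+8 = 14 ⇒ 14 weeks.
The longest path through AI is only 12 weeks, so AI has float 2.
No other chain overtakes it, so the finish is 14 weeks.

14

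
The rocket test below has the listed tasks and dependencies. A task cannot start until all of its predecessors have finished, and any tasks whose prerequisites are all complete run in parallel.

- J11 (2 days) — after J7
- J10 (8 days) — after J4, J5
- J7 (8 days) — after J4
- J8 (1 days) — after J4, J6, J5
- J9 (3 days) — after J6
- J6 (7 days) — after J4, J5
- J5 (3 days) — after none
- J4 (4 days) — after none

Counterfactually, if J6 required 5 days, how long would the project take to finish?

14

Critical path before the change: J4→J6→J9 = 4+7+3 = 14 giving 14 days.
Since J6 is critical, the -2 change carries straight to that chain (now 12 days).
New critical path: J4→J7→J11 = 4+8+2 = 14 ⇒ 14 days.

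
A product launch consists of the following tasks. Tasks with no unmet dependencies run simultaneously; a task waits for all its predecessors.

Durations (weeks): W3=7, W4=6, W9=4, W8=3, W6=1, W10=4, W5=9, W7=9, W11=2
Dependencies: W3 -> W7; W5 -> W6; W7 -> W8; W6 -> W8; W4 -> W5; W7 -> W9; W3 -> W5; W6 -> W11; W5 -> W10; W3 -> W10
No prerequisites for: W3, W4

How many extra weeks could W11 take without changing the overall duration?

1

The longest chain is W3→W5→W6→W8 = 7+9+1+3 = 20; overall finish 20 weeks.
The longest chain containing W11 totals 19 weeks.
Slack of W11 = 18 − 17 = 1 week.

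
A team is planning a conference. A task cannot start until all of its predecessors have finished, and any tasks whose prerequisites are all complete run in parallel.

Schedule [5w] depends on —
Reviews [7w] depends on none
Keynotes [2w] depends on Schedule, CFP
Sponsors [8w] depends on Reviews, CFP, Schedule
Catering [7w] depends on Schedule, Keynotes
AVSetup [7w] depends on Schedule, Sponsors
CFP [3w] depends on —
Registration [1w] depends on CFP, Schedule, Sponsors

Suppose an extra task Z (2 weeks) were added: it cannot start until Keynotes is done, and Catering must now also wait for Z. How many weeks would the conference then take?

Originally the conference takes 22 weeks.
With Z inserted, Catering now waits for max(Schedule, Keynotes, Z).
New critical path: Reviews→Sponsors→AVSetup = 7+8+7 = 22 ⇒ 22 weeks.

22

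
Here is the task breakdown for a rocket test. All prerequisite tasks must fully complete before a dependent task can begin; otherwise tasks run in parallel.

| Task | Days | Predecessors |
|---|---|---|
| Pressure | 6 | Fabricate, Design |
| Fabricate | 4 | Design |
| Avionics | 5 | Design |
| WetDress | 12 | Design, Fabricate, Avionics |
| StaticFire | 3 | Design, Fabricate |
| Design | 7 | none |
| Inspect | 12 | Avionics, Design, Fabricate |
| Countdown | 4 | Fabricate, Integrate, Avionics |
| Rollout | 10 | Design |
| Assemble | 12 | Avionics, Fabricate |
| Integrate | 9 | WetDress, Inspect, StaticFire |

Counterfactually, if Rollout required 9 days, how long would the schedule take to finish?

Actual critical path: Design→Avionics→WetDress→Integrate→Countdown = 7+5+12+9+4 = 37 ⇒ 37 days.
Rollout has 20 days of float (longest path through it is 17).
No other chain overtakes it, so the finish is 37 days.

37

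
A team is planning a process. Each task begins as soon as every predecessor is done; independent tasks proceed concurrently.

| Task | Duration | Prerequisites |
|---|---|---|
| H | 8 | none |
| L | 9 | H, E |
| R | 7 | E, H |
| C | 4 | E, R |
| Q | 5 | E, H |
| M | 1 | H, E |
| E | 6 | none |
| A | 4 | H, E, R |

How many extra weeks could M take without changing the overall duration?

10

Critical path: H→R→A = 8+7+4 = 19, so the finish is 19 weeks.
The longest chain containing M totals 9 weeks.
Float = 19 − 9 = 10.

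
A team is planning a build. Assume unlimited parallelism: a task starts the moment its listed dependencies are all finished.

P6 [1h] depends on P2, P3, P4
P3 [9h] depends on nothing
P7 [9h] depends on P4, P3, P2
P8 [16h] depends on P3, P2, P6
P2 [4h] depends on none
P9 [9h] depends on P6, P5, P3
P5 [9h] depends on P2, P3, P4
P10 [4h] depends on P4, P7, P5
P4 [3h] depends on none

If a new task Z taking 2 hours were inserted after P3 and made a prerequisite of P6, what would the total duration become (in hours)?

28

Originally the job takes 27 hours.
With Z inserted, P6 now waits for max(P2, P3, P4, Z).
New critical path: P3→Z→P6→P8 = 9+2+1+16 = 28 ⇒ 28 hours.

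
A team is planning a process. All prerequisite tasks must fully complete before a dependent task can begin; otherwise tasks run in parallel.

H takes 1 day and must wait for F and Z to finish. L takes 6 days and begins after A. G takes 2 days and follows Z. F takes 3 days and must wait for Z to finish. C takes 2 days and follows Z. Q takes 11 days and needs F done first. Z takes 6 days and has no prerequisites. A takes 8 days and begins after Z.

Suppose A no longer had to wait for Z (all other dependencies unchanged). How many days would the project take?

Before: longest chain Z→F→Q = 6+3+11 = 20, finish 20.
Without Z→A, A's earliest start moves from 6 to 0.
The longest chain is now Z→F→Q = 6+3+11 = 20, so the project takes 20 days.

20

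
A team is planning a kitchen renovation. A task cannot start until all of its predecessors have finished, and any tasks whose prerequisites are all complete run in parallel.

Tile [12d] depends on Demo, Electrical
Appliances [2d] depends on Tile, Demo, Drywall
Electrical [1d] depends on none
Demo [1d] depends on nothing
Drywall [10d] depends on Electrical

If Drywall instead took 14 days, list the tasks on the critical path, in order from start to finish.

Electrical, Drywall, Appliances

Baseline: Demo→Tile→Appliances = 1+12+2 = 15 → 15 days.
Drywall is off the critical path — its longest chain is 13 days, giving 2 of slack.
New critical path: Electrical→Drywall→Appliances = 1+14+2 = 17 ⇒ 17 days.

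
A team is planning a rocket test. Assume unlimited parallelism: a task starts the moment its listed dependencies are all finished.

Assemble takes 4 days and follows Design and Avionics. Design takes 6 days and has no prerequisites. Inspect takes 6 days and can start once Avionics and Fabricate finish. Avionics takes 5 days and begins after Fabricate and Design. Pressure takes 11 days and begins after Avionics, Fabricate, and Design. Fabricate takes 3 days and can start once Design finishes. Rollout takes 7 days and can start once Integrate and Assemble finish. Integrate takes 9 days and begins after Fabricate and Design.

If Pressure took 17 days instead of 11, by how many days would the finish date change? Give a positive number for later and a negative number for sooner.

6

Critical path before the change: Design→Fabricate→Avionics→Pressure = 6+3+5+11 = 25 giving 25 days.
Pressure is on the critical path; changing it to 17 makes that path 31 days.
No other chain overtakes it, so the finish is 31 days.
Change in finish: 31 − 25 = +6 days.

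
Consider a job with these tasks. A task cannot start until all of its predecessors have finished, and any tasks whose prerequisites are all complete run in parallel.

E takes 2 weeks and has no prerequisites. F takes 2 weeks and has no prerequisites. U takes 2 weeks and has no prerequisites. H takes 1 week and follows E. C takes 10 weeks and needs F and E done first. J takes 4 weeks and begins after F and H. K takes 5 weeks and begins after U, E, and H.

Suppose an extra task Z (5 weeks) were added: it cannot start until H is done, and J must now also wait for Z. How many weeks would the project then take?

Originally the project takes 12 weeks.
With Z inserted, J now waits for max(F, H, Z).
New critical path: E→H→Z→J = 2+1+5+4 = 12 ⇒ 12 weeks.

12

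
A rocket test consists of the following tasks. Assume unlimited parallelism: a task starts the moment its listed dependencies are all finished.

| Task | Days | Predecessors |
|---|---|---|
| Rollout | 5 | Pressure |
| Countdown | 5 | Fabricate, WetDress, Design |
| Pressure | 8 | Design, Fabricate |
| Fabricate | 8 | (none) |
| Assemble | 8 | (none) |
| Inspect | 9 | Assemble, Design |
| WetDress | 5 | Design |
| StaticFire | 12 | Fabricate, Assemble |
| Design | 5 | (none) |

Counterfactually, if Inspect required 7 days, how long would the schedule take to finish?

21

Actual critical path: Fabricate→Pressure→Rollout = 8+8+5 = 21 ⇒ 21 days.
The longest path through Inspect is only 17 days, so Inspect has float 4.
No other chain overtakes it, so the finish is 21 days.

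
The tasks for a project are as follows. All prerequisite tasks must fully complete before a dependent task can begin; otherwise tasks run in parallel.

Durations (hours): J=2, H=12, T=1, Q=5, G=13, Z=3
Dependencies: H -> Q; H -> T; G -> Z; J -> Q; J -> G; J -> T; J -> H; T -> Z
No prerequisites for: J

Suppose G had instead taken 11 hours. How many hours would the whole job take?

19

Actual critical path: J→H→Q = 2+12+5 = 19 ⇒ 19 hours.
G has 1 hour of float (longest path through it is 18).
That remains the longest chain; total 19 hours.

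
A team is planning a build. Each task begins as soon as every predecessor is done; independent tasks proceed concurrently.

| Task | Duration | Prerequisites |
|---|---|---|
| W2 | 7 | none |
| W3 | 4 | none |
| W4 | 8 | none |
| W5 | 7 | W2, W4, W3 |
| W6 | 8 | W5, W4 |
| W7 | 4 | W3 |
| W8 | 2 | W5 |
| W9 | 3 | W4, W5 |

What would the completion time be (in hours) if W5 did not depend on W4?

With the dependency in place, W4→W5→W6 = 8+7+8 = 23 sets the finish at 23 hours.
Without W4→W5, W5's earliest start moves from 8 to 7.
The longest chain is now W2→W5→W6 = 7+7+8 = 22, so the job takes 22 hours.

22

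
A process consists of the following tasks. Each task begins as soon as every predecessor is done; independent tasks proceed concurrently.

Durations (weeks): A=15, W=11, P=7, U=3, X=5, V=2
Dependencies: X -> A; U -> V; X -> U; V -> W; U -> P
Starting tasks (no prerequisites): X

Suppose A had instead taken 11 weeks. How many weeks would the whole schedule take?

21

The binding path is X→U→V→W = 5+3+2+11 = 21; finish at 21 weeks.
A is off the critical path — its longest chain is 20 weeks, giving 1 of slack.
The critical path is still X→U→V→W; finish is now 21 weeks.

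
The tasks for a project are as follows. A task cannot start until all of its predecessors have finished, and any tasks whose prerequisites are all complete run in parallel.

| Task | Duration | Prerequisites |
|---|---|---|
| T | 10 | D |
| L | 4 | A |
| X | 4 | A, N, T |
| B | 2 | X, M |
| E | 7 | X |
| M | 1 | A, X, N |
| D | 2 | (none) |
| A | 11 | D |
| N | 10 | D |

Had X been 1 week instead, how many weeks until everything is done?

Critical path before the change: D→A→X→E = 2+11+4+7 = 24 giving 24 weeks.
X lies on that path, so at 1 week the path becomes 21 weeks.
No other chain overtakes it, so the finish is 21 weeks.

21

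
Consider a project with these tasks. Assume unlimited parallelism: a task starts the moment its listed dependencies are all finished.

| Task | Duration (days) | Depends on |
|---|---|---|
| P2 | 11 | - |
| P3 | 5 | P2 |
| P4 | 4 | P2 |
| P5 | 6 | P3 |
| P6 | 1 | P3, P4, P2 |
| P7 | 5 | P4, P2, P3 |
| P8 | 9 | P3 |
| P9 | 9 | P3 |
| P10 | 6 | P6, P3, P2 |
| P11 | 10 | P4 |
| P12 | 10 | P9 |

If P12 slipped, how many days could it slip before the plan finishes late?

0

Critical path: P2→P3→P9→P12 = 11+5+9+10 = 35, so the finish is 35 days.
Longest path through P12: 35 days (earliest finish 35, latest finish 35).
Slack of P12 = 25 − 25 = 0 days.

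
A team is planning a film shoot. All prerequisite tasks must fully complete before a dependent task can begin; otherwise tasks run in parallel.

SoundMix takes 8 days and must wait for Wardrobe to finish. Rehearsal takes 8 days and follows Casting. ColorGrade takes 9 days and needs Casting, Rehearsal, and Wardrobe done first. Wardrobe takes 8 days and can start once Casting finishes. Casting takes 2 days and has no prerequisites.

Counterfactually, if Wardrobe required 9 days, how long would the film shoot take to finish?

20

Actual critical path: Casting→Wardrobe→ColorGrade = 2+8+9 = 19 ⇒ 19 days.
Since Wardrobe is critical, the +1 change carries straight to that chain (now 20 days).
The critical path is still Casting→Wardrobe→ColorGrade; finish is now 20 days.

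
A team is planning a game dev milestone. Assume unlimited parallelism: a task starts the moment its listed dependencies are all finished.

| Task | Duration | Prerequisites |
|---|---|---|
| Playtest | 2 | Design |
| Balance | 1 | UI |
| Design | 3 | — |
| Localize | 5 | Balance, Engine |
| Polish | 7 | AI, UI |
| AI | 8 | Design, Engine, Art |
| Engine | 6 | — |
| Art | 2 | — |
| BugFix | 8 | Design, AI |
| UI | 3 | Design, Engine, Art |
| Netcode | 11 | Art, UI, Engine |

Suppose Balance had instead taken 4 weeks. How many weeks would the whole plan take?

Baseline: Engine→AI→BugFix = 6+8+8 = 22 → 22 weeks.
The longest path through Balance is only 15 weeks, so Balance has float 7.
That remains the longest chain; total 22 weeks.

22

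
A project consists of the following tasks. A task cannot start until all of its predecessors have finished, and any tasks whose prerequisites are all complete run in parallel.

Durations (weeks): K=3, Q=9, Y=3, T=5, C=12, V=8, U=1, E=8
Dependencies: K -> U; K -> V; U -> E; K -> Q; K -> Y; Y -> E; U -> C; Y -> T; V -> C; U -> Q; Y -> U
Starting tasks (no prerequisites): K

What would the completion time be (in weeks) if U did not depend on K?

With the dependency in place, K→V→C = 3+8+12 = 23 sets the finish at 23 weeks.
Dropping K→U doesn't change U's earliest start (6); another predecessor still binds.
New critical path: K→V→C = 3+8+12 = 23 ⇒ 23 weeks.

23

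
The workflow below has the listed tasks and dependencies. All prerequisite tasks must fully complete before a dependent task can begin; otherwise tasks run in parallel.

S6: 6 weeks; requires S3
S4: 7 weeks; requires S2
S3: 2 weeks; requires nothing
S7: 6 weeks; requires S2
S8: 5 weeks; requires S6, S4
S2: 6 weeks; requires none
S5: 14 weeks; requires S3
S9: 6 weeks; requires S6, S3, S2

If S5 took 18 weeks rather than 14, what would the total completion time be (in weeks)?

20

Actual critical path: S2→S4→S8 = 6+7+5 = 18 ⇒ 18 weeks.
S5 is off the critical path — its longest chain is 16 weeks, giving 2 of slack.
Now S3→S5 = 2+18 = 20 is longest, so the finish becomes 20 weeks.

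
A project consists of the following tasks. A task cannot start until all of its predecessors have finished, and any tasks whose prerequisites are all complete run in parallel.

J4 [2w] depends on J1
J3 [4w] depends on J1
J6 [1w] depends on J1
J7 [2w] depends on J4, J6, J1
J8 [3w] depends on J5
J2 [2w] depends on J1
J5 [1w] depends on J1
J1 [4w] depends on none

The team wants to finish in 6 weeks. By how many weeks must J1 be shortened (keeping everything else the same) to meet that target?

Current finish: 8 weeks; target: 6.
J1 is on every critical path, so each week cut from J1 cuts the finish by one (this holds down to a finish of 5).
Need 8 − 6 = 2 weeks off J1 → J1 becomes 2 weeks, finish becomes 6.

2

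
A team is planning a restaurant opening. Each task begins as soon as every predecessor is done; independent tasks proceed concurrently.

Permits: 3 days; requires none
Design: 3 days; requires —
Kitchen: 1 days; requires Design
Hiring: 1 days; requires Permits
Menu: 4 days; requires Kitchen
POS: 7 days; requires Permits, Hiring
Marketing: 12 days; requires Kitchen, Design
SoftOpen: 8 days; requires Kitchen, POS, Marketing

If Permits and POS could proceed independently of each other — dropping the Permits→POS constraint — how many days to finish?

24

Original critical path: Design→Kitchen→Marketing→SoftOpen = 3+1+12+8 = 24 ⇒ 24 days.
Dropping Permits→POS doesn't change POS's earliest start (4); another predecessor still binds.
New critical path: Design→Kitchen→Marketing→SoftOpen = 3+1+12+8 = 24 ⇒ 24 days.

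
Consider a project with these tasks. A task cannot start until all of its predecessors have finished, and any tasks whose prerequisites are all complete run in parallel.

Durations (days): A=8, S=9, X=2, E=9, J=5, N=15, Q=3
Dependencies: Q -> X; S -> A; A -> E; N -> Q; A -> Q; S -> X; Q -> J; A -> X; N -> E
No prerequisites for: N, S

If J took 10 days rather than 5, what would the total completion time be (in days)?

30

The binding path is S→A→E = 9+8+9 = 26; finish at 26 days.
J has 1 day of float (longest path through it is 25).
The binding chain switches to S→A→Q→J = 9+8+3+10 = 30; finish 30 days.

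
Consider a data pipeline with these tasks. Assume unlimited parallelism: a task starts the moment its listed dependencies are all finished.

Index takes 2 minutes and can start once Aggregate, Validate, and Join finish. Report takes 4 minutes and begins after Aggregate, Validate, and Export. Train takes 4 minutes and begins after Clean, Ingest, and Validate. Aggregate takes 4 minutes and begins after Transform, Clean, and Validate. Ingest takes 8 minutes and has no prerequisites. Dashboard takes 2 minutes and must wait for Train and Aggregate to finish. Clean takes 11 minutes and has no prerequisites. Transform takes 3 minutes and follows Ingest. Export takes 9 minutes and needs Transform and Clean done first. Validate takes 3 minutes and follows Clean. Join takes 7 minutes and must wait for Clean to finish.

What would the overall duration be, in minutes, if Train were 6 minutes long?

As given, the longest chain is Ingest→Transform→Export→Report = 8+3+9+4 = 24, so the finish is 24 minutes.
The longest path through Train is only 20 minutes, so Train has float 4.
The critical path is still Ingest→Transform→Export→Report; finish is now 24 minutes.

24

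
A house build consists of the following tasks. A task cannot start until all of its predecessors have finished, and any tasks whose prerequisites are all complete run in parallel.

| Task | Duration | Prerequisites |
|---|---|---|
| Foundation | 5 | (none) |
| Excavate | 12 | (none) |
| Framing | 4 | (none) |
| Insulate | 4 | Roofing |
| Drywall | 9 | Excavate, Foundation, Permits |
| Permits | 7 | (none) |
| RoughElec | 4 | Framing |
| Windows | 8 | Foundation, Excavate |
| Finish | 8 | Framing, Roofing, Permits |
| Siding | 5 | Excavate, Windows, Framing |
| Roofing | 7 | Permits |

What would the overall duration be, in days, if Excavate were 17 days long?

30

Baseline: Excavate→Windows→Siding = 12+8+5 = 25 → 25 days.
Since Excavate is critical, the +5 change carries straight to that chain (now 30 days).
The critical path is still Excavate→Windows→Siding; finish is now 30 days.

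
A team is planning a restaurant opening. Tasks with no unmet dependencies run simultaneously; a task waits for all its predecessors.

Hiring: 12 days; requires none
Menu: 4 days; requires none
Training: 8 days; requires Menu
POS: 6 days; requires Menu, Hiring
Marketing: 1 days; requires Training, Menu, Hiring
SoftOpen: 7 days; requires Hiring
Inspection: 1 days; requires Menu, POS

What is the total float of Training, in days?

The longest chain is Hiring→POS→Inspection = 12+6+1 = 19; overall finish 19 days.
The longest chain containing Training totals 13 days.
Slack of Training = 10 − 4 = 6 days.

6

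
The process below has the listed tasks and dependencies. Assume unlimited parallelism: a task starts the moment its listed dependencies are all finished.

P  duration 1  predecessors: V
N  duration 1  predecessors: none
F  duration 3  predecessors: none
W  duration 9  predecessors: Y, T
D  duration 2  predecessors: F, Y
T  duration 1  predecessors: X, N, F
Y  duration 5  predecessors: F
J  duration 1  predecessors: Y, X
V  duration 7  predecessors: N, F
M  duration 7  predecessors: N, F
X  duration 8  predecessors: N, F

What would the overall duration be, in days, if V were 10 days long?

Baseline: F→X→T→W = 3+8+1+9 = 21 → 21 days.
V has 10 days of float (longest path through it is 11).
No other chain overtakes it, so the finish is 21 days.

21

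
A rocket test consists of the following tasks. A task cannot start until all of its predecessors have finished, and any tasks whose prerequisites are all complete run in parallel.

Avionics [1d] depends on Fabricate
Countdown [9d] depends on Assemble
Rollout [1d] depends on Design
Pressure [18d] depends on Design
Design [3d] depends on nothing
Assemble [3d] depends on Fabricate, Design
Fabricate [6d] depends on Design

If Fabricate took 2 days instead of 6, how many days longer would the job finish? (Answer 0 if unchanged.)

Critical path before the change: Design→Fabricate→Assemble→Countdown = 3+6+3+9 = 21 giving 21 days.
Since Fabricate is critical, the -4 change carries straight to that chain (now 17 days).
Now Design→Pressure = 3+18 = 21 is longest, so the finish becomes 21 days.
Change in finish: 21 − 21 = +0 days.

0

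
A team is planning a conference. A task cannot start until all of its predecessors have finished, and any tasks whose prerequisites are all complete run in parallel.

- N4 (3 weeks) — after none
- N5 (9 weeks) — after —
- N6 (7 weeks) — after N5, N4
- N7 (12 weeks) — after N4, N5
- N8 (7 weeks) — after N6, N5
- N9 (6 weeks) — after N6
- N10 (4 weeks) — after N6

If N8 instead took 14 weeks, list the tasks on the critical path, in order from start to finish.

N5, N6, N8

Baseline: N5→N6→N8 = 9+7+7 = 23 → 23 weeks.
Since N8 is critical, the +7 change carries straight to that chain (now 30 weeks).
That remains the longest chain; total 30 weeks.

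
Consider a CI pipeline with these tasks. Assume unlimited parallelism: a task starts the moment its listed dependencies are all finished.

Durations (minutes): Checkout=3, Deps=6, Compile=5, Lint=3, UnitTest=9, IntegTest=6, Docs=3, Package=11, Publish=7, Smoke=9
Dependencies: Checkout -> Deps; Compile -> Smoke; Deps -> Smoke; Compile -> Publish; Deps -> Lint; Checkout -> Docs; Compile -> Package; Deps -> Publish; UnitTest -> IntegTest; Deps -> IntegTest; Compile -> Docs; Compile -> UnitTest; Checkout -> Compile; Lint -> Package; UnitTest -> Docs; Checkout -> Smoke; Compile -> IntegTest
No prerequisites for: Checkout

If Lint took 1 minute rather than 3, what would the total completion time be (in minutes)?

Critical path before the change: Checkout→Deps→Lint→Package = 3+6+3+11 = 23 giving 23 minutes.
Lint lies on that path, so at 1 minute the path becomes 21 minutes.
New critical path: Checkout→Compile→UnitTest→IntegTest = 3+5+9+6 = 23 ⇒ 23 minutes.

23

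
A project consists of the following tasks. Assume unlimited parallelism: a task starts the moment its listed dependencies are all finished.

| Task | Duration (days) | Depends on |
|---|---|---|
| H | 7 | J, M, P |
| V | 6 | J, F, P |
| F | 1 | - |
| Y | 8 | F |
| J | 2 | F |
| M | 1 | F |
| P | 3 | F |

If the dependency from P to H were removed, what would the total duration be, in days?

Original critical path: F→P→H = 1+3+7 = 11 ⇒ 11 days.
Without P→H, H's earliest start moves from 4 to 3.
The longest chain is now F→P→V = 1+3+6 = 10, so the plan takes 10 days.

10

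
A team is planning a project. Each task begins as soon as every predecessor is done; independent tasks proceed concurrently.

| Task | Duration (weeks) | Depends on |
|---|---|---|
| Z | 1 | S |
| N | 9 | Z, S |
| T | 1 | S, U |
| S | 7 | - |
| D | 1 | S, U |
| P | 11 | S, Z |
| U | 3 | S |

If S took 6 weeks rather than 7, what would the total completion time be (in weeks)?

The binding path is S→Z→P = 7+1+11 = 19; finish at 19 weeks.
S lies on that path, so at 6 weeks the path becomes 18 weeks.
No other chain overtakes it, so the finish is 18 weeks.

18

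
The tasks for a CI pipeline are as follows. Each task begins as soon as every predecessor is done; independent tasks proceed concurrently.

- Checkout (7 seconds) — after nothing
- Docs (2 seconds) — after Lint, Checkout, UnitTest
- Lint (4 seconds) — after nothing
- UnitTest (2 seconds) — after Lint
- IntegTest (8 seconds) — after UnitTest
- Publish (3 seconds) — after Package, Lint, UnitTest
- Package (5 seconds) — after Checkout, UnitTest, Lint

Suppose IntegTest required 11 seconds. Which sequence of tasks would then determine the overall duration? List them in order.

Lint, UnitTest, IntegTest

Baseline: Checkout→Package→Publish = 7+5+3 = 15 → 15 seconds.
IntegTest is off the critical path — its longest chain is 14 seconds, giving 1 of slack.
New critical path: Lint→UnitTest→IntegTest = 4+2+11 = 17 ⇒ 17 seconds.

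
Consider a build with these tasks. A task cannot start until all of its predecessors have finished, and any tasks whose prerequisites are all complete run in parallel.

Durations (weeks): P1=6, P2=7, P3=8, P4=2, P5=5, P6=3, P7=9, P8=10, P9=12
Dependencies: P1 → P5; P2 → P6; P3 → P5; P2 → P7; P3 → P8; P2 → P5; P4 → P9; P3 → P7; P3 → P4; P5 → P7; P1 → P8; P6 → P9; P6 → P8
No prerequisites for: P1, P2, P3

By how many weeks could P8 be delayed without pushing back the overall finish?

2

Critical path: P2→P6→P9 = 7+3+12 = 22, so the finish is 22 weeks.
Longest path through P8: 20 weeks (earliest finish 20, latest finish 22).
Float = 22 − 20 = 2.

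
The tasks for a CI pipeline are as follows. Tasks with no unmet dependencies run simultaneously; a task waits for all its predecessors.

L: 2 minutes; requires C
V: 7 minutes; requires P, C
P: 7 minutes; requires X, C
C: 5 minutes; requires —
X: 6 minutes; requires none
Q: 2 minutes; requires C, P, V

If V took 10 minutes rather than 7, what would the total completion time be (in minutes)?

Baseline: X→P→V→Q = 6+7+7+2 = 22 → 22 minutes.
V is on the critical path; changing it to 10 makes that path 25 minutes.
The critical path is still X→P→V→Q; finish is now 25 minutes.

25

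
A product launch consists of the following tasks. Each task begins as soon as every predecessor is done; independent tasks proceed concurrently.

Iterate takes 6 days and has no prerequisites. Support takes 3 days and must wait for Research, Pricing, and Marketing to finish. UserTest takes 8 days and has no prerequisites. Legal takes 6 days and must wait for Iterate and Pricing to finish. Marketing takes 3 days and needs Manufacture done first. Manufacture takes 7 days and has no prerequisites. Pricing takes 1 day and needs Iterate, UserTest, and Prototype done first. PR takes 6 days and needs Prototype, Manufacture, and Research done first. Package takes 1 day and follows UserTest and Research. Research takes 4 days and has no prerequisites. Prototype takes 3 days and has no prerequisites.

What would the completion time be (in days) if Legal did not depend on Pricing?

With the dependency in place, UserTest→Pricing→Legal = 8+1+6 = 15 sets the finish at 15 days.
Without Pricing→Legal, Legal's earliest start moves from 9 to 6.
The longest chain is now Manufacture→Marketing→Support = 7+3+3 = 13, so the plan takes 13 days.

13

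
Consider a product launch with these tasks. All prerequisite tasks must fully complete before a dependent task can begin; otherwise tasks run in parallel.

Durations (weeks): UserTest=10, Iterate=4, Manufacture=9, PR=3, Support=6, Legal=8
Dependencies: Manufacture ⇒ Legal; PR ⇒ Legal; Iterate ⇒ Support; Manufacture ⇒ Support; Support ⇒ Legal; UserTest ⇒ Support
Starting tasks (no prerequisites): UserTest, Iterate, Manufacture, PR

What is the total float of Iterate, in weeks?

6

Critical path: UserTest→Support→Legal = 10+6+8 = 24, so the finish is 24 weeks.
The longest chain containing Iterate totals 18 weeks.
So Iterate can slip 10 − 4 = 6 weeks.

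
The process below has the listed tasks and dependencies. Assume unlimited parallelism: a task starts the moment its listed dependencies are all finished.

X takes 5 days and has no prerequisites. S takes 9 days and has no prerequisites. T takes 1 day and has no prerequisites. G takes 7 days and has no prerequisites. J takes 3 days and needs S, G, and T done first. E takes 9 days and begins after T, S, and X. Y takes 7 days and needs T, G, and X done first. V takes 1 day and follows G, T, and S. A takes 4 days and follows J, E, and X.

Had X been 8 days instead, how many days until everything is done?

22

Critical path before the change: S→E→A = 9+9+4 = 22 giving 22 days.
X has 4 days of float (longest path through it is 18).
That remains the longest chain; total 22 days.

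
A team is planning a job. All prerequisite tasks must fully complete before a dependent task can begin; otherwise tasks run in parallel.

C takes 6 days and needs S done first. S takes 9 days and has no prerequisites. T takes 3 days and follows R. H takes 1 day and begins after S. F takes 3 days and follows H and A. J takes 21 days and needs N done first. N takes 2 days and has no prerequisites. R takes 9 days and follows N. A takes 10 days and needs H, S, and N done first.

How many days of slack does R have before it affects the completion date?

9

S→H→A→F = 9+1+10+3 = 23 sets the makespan at 23 days.
Longest path through R: 14 days (earliest finish 11, latest finish 20).
Float = 23 − 14 = 9.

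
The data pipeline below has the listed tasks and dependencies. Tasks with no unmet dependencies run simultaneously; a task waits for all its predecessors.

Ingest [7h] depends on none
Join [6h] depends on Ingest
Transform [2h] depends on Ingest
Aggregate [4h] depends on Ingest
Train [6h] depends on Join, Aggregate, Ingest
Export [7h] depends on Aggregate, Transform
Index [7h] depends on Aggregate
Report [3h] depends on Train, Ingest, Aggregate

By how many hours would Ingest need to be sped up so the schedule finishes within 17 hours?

Current finish: 22 hours; target: 17.
Ingest is on every critical path, so each hour cut from Ingest cuts the finish by one (this holds down to a finish of 16).
Need 22 − 17 = 5 hours off Ingest → Ingest becomes 2 hours, finish becomes 17.

5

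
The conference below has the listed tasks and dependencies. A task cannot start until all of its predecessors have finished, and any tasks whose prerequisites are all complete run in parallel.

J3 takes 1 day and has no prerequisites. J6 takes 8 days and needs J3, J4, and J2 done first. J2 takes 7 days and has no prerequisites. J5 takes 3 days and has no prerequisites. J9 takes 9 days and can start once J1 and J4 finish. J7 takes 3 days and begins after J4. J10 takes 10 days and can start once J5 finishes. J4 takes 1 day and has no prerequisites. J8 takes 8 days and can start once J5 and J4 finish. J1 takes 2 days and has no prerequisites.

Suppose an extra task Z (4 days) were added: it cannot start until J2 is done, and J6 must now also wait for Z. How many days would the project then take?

Originally the project takes 15 days.
With Z inserted, J6 now waits for max(J3, J4, J2, Z).
New critical path: J2→Z→J6 = 7+4+8 = 19 ⇒ 19 days.

19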